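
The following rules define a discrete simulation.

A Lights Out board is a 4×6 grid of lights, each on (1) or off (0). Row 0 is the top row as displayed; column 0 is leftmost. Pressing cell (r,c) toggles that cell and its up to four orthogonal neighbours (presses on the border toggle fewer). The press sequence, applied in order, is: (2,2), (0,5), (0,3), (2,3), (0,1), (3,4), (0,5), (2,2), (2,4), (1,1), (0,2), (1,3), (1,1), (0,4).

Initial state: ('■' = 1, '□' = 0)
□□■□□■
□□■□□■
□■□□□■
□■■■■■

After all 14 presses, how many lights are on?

gen 0: □□■□□■
□□■□□■
□■□□□■
□■■■■■
gen 1: □□■□□■
□□□□□■
□□■■□■
□■□■■■
gen 2: □□■□■□
□□□□□□
□□■■□■
□■□■■■
gen 3: □□□■□□
□□□■□□
□□■■□■
□■□■■■
gen 4: □□□■□□
□□□□□□
□□□□■■
□■□□■■
gen 5: ■■■■□□
□■□□□□
□□□□■■
□■□□■■
gen 6: ■■■■□□
□■□□□□
□□□□□■
□■□■□□
gen 7: ■■■■■■
□■□□□■
□□□□□■
□■□■□□
gen 8: ■■■■■■
□■■□□■
□■■■□■
□■■■□□
gen 9: ■■■■■■
□■■□■■
□■■□■□
□■■■■□
gen 10: ■□■■■■
■□□□■■
□□■□■□
□■■■■□
gen 11: ■■□□■■
■□■□■■
□□■□■□
□■■■■□
gen 12: ■■□■■■
■□□■□■
□□■■■□
□■■■■□
gen 13: ■□□■■■
□■■■□■
□■■■■□
□■■■■□
gen 14: ■□□□□□
□■■■■■
□■■■■□
□■■■■□

14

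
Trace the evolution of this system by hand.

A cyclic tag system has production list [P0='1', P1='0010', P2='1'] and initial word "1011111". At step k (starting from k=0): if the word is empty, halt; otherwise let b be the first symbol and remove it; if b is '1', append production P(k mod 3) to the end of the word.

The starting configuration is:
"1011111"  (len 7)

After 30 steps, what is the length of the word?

[0] "1011111"  (len 7)
[1] "0111111"  (len 7)
[2] "111111"  (len 6)
[3] "111111"  (len 6)
[4] "111111"  (len 6)
[5] "111110010"  (len 9)
[6] "111100101"  (len 9)
[7] "111001011"  (len 9)
[8] "110010110010"  (len 12)
[9] "100101100101"  (len 12)
[10] "001011001011"  (len 12)
[11] "01011001011"  (len 11)
[12] "1011001011"  (len 10)
[13] "0110010111"  (len 10)
[14] "110010111"  (len 9)
[15] "100101111"  (len 9)
[16] "001011111"  (len 9)
[17] "01011111"  (len 8)
[18] "1011111"  (len 7)
[19] "0111111"  (len 7)
[20] "111111"  (len 6)
[21] "111111"  (len 6)
[22] "111111"  (len 6)
[23] "111110010"  (len 9)
[24] "111100101"  (len 9)
[25] "111001011"  (len 9)
[26] "110010110010"  (len 12)
[27] "100101100101"  (len 12)
[28] "001011001011"  (len 12)
[29] "01011001011"  (len 11)
[30] "1011001011"  (len 10)

10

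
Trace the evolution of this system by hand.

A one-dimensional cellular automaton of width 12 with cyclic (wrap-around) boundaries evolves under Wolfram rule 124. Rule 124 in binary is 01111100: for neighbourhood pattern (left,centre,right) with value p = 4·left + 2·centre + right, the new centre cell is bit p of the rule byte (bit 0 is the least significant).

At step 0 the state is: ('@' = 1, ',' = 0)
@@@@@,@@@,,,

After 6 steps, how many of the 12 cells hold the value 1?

8

k=0  @@@@@,@@@,,,
k=1  @,,,@@@,@@,,
k=2  @@,,@,@@@@@,
k=3  @@@,@@@,,,@@
k=4  ,,@@@,@@,,@,
k=5  ,,@,@@@@@,@@
k=6  @,@@@,,,@@@@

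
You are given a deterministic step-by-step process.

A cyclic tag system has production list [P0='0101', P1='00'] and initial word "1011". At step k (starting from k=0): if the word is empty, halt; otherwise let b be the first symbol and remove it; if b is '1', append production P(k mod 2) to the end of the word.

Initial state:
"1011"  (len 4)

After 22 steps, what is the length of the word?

0

t=0: "1011"  (len 4)
t=1: "0110101"  (len 7)
t=2: "110101"  (len 6)
t=3: "101010101"  (len 9)
t=4: "0101010100"  (len 10)
t=5: "101010100"  (len 9)
t=6: "0101010000"  (len 10)
t=7: "101010000"  (len 9)
t=8: "0101000000"  (len 10)
t=9: "101000000"  (len 9)
t=10: "0100000000"  (len 10)
t=11: "100000000"  (len 9)
t=12: "0000000000"  (len 10)
t=13: "000000000"  (len 9)
t=14: "00000000"  (len 8)
t=15: "0000000"  (len 7)
t=16: "000000"  (len 6)
t=17: "00000"  (len 5)
t=18: "0000"  (len 4)
t=19: "000"  (len 3)
t=20: "00"  (len 2)
t=21: "0"  (len 1)
t=22: (halted — word empty)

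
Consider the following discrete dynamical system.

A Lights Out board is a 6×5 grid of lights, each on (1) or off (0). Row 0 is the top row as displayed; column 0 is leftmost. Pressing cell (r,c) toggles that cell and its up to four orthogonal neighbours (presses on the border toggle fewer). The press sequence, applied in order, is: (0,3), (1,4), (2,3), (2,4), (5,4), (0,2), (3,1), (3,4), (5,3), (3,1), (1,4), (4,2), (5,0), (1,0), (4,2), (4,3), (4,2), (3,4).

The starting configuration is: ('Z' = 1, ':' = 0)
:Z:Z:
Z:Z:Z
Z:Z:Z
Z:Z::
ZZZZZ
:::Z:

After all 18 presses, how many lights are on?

11

0) :Z:Z:
Z:Z:Z
Z:Z:Z
Z:Z::
ZZZZZ
:::Z:
1) :ZZ:Z
Z:ZZZ
Z:Z:Z
Z:Z::
ZZZZZ
:::Z:
2) :ZZ::
Z:Z::
Z:Z::
Z:Z::
ZZZZZ
:::Z:
3) :ZZ::
Z:ZZ:
Z::ZZ
Z:ZZ:
ZZZZZ
:::Z:
4) :ZZ::
Z:ZZZ
Z::::
Z:ZZZ
ZZZZZ
:::Z:
5) :ZZ::
Z:ZZZ
Z::::
Z:ZZZ
ZZZZ:
::::Z
6) :::Z:
Z::ZZ
Z::::
Z:ZZZ
ZZZZ:
::::Z
7) :::Z:
Z::ZZ
ZZ:::
:Z:ZZ
Z:ZZ:
::::Z
8) :::Z:
Z::ZZ
ZZ::Z
:Z:::
Z:ZZZ
::::Z
9) :::Z:
Z::ZZ
ZZ::Z
:Z:::
Z:Z:Z
::ZZ:
10) :::Z:
Z::ZZ
Z:::Z
Z:Z::
ZZZ:Z
::ZZ:
11) :::ZZ
Z::::
Z::::
Z:Z::
ZZZ:Z
::ZZ:
12) :::ZZ
Z::::
Z::::
Z::::
Z::ZZ
:::Z:
13) :::ZZ
Z::::
Z::::
Z::::
:::ZZ
ZZ:Z:
14) Z::ZZ
:Z:::
:::::
Z::::
:::ZZ
ZZ:Z:
15) Z::ZZ
:Z:::
:::::
Z:Z::
:ZZ:Z
ZZZZ:
16) Z::ZZ
:Z:::
:::::
Z:ZZ:
:Z:Z:
ZZZ::
17) Z::ZZ
:Z:::
:::::
Z::Z:
::Z::
ZZ:::
18) Z::ZZ
:Z:::
::::Z
Z:::Z
::Z:Z
ZZ:::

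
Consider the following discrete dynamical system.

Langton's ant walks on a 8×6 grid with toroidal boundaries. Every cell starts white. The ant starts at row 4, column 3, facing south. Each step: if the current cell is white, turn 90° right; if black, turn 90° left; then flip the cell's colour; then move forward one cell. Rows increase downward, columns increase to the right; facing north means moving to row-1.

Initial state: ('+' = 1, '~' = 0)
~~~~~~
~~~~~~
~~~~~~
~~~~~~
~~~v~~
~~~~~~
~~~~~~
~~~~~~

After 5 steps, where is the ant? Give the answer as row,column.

4,4

0) ~~~~~~
~~~~~~
~~~~~~
~~~~~~
~~~v~~
~~~~~~
~~~~~~
~~~~~~
1) ~~~~~~
~~~~~~
~~~~~~
~~~~~~
~~<+~~
~~~~~~
~~~~~~
~~~~~~
2) ~~~~~~
~~~~~~
~~~~~~
~~^~~~
~~++~~
~~~~~~
~~~~~~
~~~~~~
3) ~~~~~~
~~~~~~
~~~~~~
~~+>~~
~~++~~
~~~~~~
~~~~~~
~~~~~~
4) ~~~~~~
~~~~~~
~~~~~~
~~++~~
~~+v~~
~~~~~~
~~~~~~
~~~~~~
5) ~~~~~~
~~~~~~
~~~~~~
~~++~~
~~+~>~
~~~~~~
~~~~~~
~~~~~~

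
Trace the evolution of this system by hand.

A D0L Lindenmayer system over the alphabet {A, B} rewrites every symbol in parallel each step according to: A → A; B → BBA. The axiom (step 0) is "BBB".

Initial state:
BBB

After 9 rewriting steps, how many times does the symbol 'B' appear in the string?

t=0: BBB
t=1: BBABBABBA
t=2: BBABBAABBABBAABBABBAA
t=3: BBABBAABBABBAAABBABBAABBABBAAABBABBAABBABBAAA
t=4: BBABBAABBABBAAABBABBAABBABBAAAABBABBAABBABBAAABBABBAABBABBAAAABBABBAABBABBAAABBABBAABBABBAAAA
t=5: BBABBAABBABBAAABBABBAABBABBAAAABBABBAABBABBAAABBABBAABBABB…AABBABBAAABBABBAABBABBAAAABBABBAABBABBAAABBABBAABBABBAAAAA  (len 189)
t=6: BBABBAABBABBAAABBABBAABBABBAAAABBABBAABBABBAAABBABBAABBABB…ABBABBAAABBABBAABBABBAAAABBABBAABBABBAAABBABBAABBABBAAAAAA  (len 381)
t=7: BBABBAABBABBAAABBABBAABBABBAAAABBABBAABBABBAAABBABBAABBABB…BBABBAAABBABBAABBABBAAAABBABBAABBABBAAABBABBAABBABBAAAAAAA  (len 765)
t=8: BBABBAABBABBAAABBABBAABBABBAAAABBABBAABBABBAAABBABBAABBABB…BABBAAABBABBAABBABBAAAABBABBAABBABBAAABBABBAABBABBAAAAAAAA  (len 1533)
t=9: BBABBAABBABBAAABBABBAABBABBAAAABBABBAABBABBAAABBABBAABBABB…ABBAAABBABBAABBABBAAAABBABBAABBABBAAABBABBAABBABBAAAAAAAAA  (len 3069)

1536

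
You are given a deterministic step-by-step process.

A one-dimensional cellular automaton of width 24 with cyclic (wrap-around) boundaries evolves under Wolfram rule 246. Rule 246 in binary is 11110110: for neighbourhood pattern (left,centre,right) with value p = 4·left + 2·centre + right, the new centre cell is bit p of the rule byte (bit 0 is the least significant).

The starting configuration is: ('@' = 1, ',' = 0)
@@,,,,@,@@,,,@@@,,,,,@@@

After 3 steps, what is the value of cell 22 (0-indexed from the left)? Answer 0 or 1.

1

gen 0: @@,,,,@,@@,,,@@@,,,,,@@@
gen 1: @@@,,@@@,@@,@,@@@,,,@,@@
gen 2: @@@@@,@@@,@@@@,@@@,@@@,@
gen 3: @@@@@@,@@@,@@@@,@@@,@@@,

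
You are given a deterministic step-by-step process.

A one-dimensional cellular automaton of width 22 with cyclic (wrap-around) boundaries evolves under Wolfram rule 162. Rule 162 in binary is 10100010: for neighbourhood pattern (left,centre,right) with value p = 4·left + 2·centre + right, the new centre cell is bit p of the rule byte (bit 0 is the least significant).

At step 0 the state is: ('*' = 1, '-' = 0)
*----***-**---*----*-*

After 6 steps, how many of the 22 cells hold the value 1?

6

k=0  *----***-**---*----*-*
k=1  ----*-*-*----*----*-*-
k=2  ---*-*-*----*----*-*--
k=3  --*-*-*----*----*-*---
k=4  -*-*-*----*----*-*----
k=5  *-*-*----*----*-*-----
k=6  -*-*----*----*-*-----*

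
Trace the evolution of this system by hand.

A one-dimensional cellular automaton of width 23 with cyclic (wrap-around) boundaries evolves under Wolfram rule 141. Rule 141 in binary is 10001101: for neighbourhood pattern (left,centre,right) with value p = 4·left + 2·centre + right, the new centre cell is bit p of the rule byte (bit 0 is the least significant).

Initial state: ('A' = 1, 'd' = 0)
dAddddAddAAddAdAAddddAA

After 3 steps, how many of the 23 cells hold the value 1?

gen 0: dAddddAddAAddAdAAddddAA
gen 1: dAdAAdAddAdddAdAddAAdAd
gen 2: dAdAddAddAdAdAdAddAddAd
gen 3: dAdAddAddAdAdAdAddAddAd

9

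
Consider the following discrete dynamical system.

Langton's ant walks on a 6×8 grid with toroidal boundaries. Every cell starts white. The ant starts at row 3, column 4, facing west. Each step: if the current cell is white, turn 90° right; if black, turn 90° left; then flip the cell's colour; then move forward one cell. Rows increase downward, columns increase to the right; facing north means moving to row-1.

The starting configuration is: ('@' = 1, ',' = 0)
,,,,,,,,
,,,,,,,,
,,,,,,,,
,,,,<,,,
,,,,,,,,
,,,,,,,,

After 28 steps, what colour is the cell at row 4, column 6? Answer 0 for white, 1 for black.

t=0: ,,,,,,,,
,,,,,,,,
,,,,,,,,
,,,,<,,,
,,,,,,,,
,,,,,,,,
t=1: ,,,,,,,,
,,,,,,,,
,,,,^,,,
,,,,@,,,
,,,,,,,,
,,,,,,,,
t=2: ,,,,,,,,
,,,,,,,,
,,,,@>,,
,,,,@,,,
,,,,,,,,
,,,,,,,,
t=3: ,,,,,,,,
,,,,,,,,
,,,,@@,,
,,,,@v,,
,,,,,,,,
,,,,,,,,
t=4: ,,,,,,,,
,,,,,,,,
,,,,@@,,
,,,,<@,,
,,,,,,,,
,,,,,,,,
t=5: ,,,,,,,,
,,,,,,,,
,,,,@@,,
,,,,,@,,
,,,,v,,,
,,,,,,,,
t=6: ,,,,,,,,
,,,,,,,,
,,,,@@,,
,,,,,@,,
,,,<@,,,
,,,,,,,,
t=7: ,,,,,,,,
,,,,,,,,
,,,,@@,,
,,,^,@,,
,,,@@,,,
,,,,,,,,
t=8: ,,,,,,,,
,,,,,,,,
,,,,@@,,
,,,@>@,,
,,,@@,,,
,,,,,,,,
t=9: ,,,,,,,,
,,,,,,,,
,,,,@@,,
,,,@@@,,
,,,@v,,,
,,,,,,,,
t=10: ,,,,,,,,
,,,,,,,,
,,,,@@,,
,,,@@@,,
,,,@,>,,
,,,,,,,,
t=11: ,,,,,,,,
,,,,,,,,
,,,,@@,,
,,,@@@,,
,,,@,@,,
,,,,,v,,
t=12: ,,,,,,,,
,,,,,,,,
,,,,@@,,
,,,@@@,,
,,,@,@,,
,,,,<@,,
t=13: ,,,,,,,,
,,,,,,,,
,,,,@@,,
,,,@@@,,
,,,@^@,,
,,,,@@,,
t=14: ,,,,,,,,
,,,,,,,,
,,,,@@,,
,,,@@@,,
,,,@@>,,
,,,,@@,,
t=15: ,,,,,,,,
,,,,,,,,
,,,,@@,,
,,,@@^,,
,,,@@,,,
,,,,@@,,
t=16: ,,,,,,,,
,,,,,,,,
,,,,@@,,
,,,@<,,,
,,,@@,,,
,,,,@@,,
t=17: ,,,,,,,,
,,,,,,,,
,,,,@@,,
,,,@,,,,
,,,@v,,,
,,,,@@,,
t=18: ,,,,,,,,
,,,,,,,,
,,,,@@,,
,,,@,,,,
,,,@,>,,
,,,,@@,,
t=19: ,,,,,,,,
,,,,,,,,
,,,,@@,,
,,,@,,,,
,,,@,@,,
,,,,@v,,
t=20: ,,,,,,,,
,,,,,,,,
,,,,@@,,
,,,@,,,,
,,,@,@,,
,,,,@,>,
t=21: ,,,,,,v,
,,,,,,,,
,,,,@@,,
,,,@,,,,
,,,@,@,,
,,,,@,@,
t=22: ,,,,,<@,
,,,,,,,,
,,,,@@,,
,,,@,,,,
,,,@,@,,
,,,,@,@,
t=23: ,,,,,@@,
,,,,,,,,
,,,,@@,,
,,,@,,,,
,,,@,@,,
,,,,@^@,
t=24: ,,,,,@@,
,,,,,,,,
,,,,@@,,
,,,@,,,,
,,,@,@,,
,,,,@@>,
t=25: ,,,,,@@,
,,,,,,,,
,,,,@@,,
,,,@,,,,
,,,@,@^,
,,,,@@,,
t=26: ,,,,,@@,
,,,,,,,,
,,,,@@,,
,,,@,,,,
,,,@,@@>
,,,,@@,,
t=27: ,,,,,@@,
,,,,,,,,
,,,,@@,,
,,,@,,,,
,,,@,@@@
,,,,@@,v
t=28: ,,,,,@@,
,,,,,,,,
,,,,@@,,
,,,@,,,,
,,,@,@@@
,,,,@@<@

1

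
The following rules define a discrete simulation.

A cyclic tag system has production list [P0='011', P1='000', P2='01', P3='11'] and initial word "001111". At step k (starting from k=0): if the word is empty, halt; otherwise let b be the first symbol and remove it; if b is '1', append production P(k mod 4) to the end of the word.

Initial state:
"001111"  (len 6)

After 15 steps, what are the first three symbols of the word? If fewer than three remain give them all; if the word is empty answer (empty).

011

0) "001111"  (len 6)
1) "01111"  (len 5)
2) "1111"  (len 4)
3) "11101"  (len 5)
4) "110111"  (len 6)
5) "10111011"  (len 8)
6) "0111011000"  (len 10)
7) "111011000"  (len 9)
8) "1101100011"  (len 10)
9) "101100011011"  (len 12)
10) "01100011011000"  (len 14)
11) "1100011011000"  (len 13)
12) "10001101100011"  (len 14)
13) "0001101100011011"  (len 16)
14) "001101100011011"  (len 15)
15) "01101100011011"  (len 14)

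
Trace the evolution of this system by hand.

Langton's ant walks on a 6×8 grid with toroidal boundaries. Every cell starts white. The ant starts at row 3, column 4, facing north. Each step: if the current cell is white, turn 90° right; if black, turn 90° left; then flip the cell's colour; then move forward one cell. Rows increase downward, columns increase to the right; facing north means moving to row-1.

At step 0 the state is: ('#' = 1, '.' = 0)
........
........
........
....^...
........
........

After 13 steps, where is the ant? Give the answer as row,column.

[0] ........
........
........
....^...
........
........
[1] ........
........
........
....#>..
........
........
[2] ........
........
........
....##..
.....v..
........
[3] ........
........
........
....##..
....<#..
........
[4] ........
........
........
....^#..
....##..
........
[5] ........
........
........
...<.#..
....##..
........
[6] ........
........
...^....
...#.#..
....##..
........
[7] ........
........
...#>...
...#.#..
....##..
........
[8] ........
........
...##...
...#v#..
....##..
........
[9] ........
........
...##...
...<##..
....##..
........
[10] ........
........
...##...
....##..
...v##..
........
[11] ........
........
...##...
....##..
..<###..
........
[12] ........
........
...##...
..^.##..
..####..
........
[13] ........
........
...##...
..#>##..
..####..
........

3,3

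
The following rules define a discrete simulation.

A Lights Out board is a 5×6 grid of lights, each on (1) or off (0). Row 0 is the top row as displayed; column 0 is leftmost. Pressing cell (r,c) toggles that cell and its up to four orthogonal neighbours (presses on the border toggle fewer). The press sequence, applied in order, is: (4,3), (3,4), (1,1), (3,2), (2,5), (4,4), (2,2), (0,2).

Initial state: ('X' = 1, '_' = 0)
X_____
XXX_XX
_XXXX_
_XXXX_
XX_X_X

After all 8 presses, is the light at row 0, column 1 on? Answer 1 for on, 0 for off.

0

gen 0: X_____
XXX_XX
_XXXX_
_XXXX_
XX_X_X
gen 1: X_____
XXX_XX
_XXXX_
_XX_X_
XXX_XX
gen 2: X_____
XXX_XX
_XXX__
_XXX_X
XXX__X
gen 3: XX____
____XX
__XX__
_XXX_X
XXX__X
gen 4: XX____
____XX
___X__
_____X
XX___X
gen 5: XX____
____X_
___XXX
______
XX___X
gen 6: XX____
____X_
___XXX
____X_
XX_XX_
gen 7: XX____
__X_X_
_XX_XX
__X_X_
XX_XX_
gen 8: X_XX__
____X_
_XX_XX
__X_X_
XX_XX_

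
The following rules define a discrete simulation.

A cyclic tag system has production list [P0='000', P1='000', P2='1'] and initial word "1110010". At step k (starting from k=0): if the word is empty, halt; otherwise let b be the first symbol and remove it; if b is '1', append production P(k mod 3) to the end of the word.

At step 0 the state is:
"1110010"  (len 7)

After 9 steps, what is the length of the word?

6

[0] "1110010"  (len 7)
[1] "110010000"  (len 9)
[2] "10010000000"  (len 11)
[3] "00100000001"  (len 11)
[4] "0100000001"  (len 10)
[5] "100000001"  (len 9)
[6] "000000011"  (len 9)
[7] "00000011"  (len 8)
[8] "0000011"  (len 7)
[9] "000011"  (len 6)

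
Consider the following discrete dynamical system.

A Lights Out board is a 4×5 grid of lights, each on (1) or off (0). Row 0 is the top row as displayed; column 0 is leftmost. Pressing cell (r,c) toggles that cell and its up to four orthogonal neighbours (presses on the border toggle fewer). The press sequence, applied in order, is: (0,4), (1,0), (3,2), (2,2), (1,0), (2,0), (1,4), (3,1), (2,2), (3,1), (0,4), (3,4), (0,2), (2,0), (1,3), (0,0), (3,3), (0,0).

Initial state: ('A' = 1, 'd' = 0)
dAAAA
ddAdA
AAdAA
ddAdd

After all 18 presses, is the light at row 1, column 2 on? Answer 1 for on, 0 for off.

0) dAAAA
ddAdA
AAdAA
ddAdd
1) dAAdd
ddAdd
AAdAA
ddAdd
2) AAAdd
AAAdd
dAdAA
ddAdd
3) AAAdd
AAAdd
dAAAA
dAdAd
4) AAAdd
AAddd
ddddA
dAAAd
5) dAAdd
ddddd
AdddA
dAAAd
6) dAAdd
Adddd
dAddA
AAAAd
7) dAAdA
AddAA
dAddd
AAAAd
8) dAAdA
AddAA
ddddd
dddAd
9) dAAdA
AdAAA
dAAAd
ddAAd
10) dAAdA
AdAAA
ddAAd
AAdAd
11) dAAAd
AdAAd
ddAAd
AAdAd
12) dAAAd
AdAAd
ddAAA
AAddA
13) ddddd
AddAd
ddAAA
AAddA
14) ddddd
dddAd
AAAAA
dAddA
15) dddAd
ddAdA
AAAdA
dAddA
16) AAdAd
AdAdA
AAAdA
dAddA
17) AAdAd
AdAdA
AAAAA
dAAAd
18) dddAd
ddAdA
AAAAA
dAAAd

1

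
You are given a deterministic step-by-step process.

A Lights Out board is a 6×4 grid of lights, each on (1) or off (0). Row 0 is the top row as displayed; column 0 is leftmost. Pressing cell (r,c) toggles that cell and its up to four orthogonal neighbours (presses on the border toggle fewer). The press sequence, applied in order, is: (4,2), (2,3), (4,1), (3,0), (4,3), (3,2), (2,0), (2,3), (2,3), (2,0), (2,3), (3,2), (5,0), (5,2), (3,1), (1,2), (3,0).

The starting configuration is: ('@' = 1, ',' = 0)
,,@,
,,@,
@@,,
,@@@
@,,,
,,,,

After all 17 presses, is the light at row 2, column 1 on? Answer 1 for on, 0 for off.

0

[0] ,,@,
,,@,
@@,,
,@@@
@,,,
,,,,
[1] ,,@,
,,@,
@@,,
,@,@
@@@@
,,@,
[2] ,,@,
,,@@
@@@@
,@,,
@@@@
,,@,
[3] ,,@,
,,@@
@@@@
,,,,
,,,@
,@@,
[4] ,,@,
,,@@
,@@@
@@,,
@,,@
,@@,
[5] ,,@,
,,@@
,@@@
@@,@
@,@,
,@@@
[6] ,,@,
,,@@
,@,@
@,@,
@,,,
,@@@
[7] ,,@,
@,@@
@,,@
,,@,
@,,,
,@@@
[8] ,,@,
@,@,
@,@,
,,@@
@,,,
,@@@
[9] ,,@,
@,@@
@,,@
,,@,
@,,,
,@@@
[10] ,,@,
,,@@
,@,@
@,@,
@,,,
,@@@
[11] ,,@,
,,@,
,@@,
@,@@
@,,,
,@@@
[12] ,,@,
,,@,
,@,,
@@,,
@,@,
,@@@
[13] ,,@,
,,@,
,@,,
@@,,
,,@,
@,@@
[14] ,,@,
,,@,
,@,,
@@,,
,,,,
@@,,
[15] ,,@,
,,@,
,,,,
,,@,
,@,,
@@,,
[16] ,,,,
,@,@
,,@,
,,@,
,@,,
@@,,
[17] ,,,,
,@,@
@,@,
@@@,
@@,,
@@,,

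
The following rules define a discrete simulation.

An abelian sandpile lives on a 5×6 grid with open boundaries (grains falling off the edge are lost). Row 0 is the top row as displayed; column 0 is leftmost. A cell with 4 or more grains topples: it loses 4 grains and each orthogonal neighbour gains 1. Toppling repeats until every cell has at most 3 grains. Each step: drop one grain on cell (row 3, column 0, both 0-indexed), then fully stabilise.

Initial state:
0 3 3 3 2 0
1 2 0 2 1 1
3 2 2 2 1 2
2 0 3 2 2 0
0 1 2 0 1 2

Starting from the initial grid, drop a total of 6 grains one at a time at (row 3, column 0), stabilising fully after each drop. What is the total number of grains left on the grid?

48

step 0: 0 3 3 3 2 0
1 2 0 2 1 1
3 2 2 2 1 2
2 0 3 2 2 0
0 1 2 0 1 2
step 1: 0 3 3 3 2 0
1 2 0 2 1 1
3 2 2 2 1 2
3 0 3 2 2 0
0 1 2 0 1 2
step 2: 0 3 3 3 2 0
2 2 0 2 1 1
0 3 2 2 1 2
1 1 3 2 2 0
1 1 2 0 1 2
step 3: 0 3 3 3 2 0
2 2 0 2 1 1
0 3 2 2 1 2
2 1 3 2 2 0
1 1 2 0 1 2
step 4: 0 3 3 3 2 0
2 2 0 2 1 1
0 3 2 2 1 2
3 1 3 2 2 0
1 1 2 0 1 2
step 5: 0 3 3 3 2 0
2 2 0 2 1 1
1 3 2 2 1 2
0 2 3 2 2 0
2 1 2 0 1 2
step 6: 0 3 3 3 2 0
2 2 0 2 1 1
1 3 2 2 1 2
1 2 3 2 2 0
2 1 2 0 1 2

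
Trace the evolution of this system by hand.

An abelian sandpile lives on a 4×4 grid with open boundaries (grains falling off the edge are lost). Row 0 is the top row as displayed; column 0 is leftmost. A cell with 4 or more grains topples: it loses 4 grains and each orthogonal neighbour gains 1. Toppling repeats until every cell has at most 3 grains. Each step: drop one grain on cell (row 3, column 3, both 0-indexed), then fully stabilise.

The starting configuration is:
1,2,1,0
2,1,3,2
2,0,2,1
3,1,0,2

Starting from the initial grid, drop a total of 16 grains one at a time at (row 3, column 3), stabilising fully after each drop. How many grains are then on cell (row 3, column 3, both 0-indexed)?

1

[0] 1,2,1,0
2,1,3,2
2,0,2,1
3,1,0,2
[1] 1,2,1,0
2,1,3,2
2,0,2,1
3,1,0,3
[2] 1,2,1,0
2,1,3,2
2,0,2,2
3,1,1,0
[3] 1,2,1,0
2,1,3,2
2,0,2,2
3,1,1,1
[4] 1,2,1,0
2,1,3,2
2,0,2,2
3,1,1,2
[5] 1,2,1,0
2,1,3,2
2,0,2,2
3,1,1,3
[6] 1,2,1,0
2,1,3,2
2,0,2,3
3,1,2,0
[7] 1,2,1,0
2,1,3,2
2,0,2,3
3,1,2,1
[8] 1,2,1,0
2,1,3,2
2,0,2,3
3,1,2,2
[9] 1,2,1,0
2,1,3,2
2,0,2,3
3,1,2,3
[10] 1,2,1,0
2,1,3,3
2,0,3,0
3,1,3,1
[11] 1,2,1,0
2,1,3,3
2,0,3,0
3,1,3,2
[12] 1,2,1,0
2,1,3,3
2,0,3,0
3,1,3,3
[13] 1,2,2,1
2,2,1,0
2,1,1,3
3,2,1,1
[14] 1,2,2,1
2,2,1,0
2,1,1,3
3,2,1,2
[15] 1,2,2,1
2,2,1,0
2,1,1,3
3,2,1,3
[16] 1,2,2,1
2,2,1,1
2,1,2,0
3,2,2,1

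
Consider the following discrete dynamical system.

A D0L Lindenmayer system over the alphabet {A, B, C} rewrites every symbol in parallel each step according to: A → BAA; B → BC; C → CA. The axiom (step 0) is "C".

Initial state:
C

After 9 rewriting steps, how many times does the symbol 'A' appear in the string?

step 0: C
step 1: CA
step 2: CABAA
step 3: CABAABCBAABAA
step 4: CABAABCBAABAABCCABCBAABAABCBAABAA
step 5: CABAABCBAABAABCCABCBAABAABCBAABAABCCACABAABCCABCBAABAABCBAABAABCCABCBAABAABCBAABAA
step 6: CABAABCBAABAABCCABCBAABAABCBAABAABCCACABAABCCABCBAABAABCBA…ABCBAABAABCCACABAABCCABCBAABAABCBAABAABCCABCBAABAABCBAABAA  (len 202)
step 7: CABAABCBAABAABCCABCBAABAABCBAABAABCCACABAABCCABCBAABAABCBA…ABCBAABAABCCACABAABCCABCBAABAABCBAABAABCCABCBAABAABCBAABAA  (len 497)
step 8: CABAABCBAABAABCCABCBAABAABCBAABAABCCACABAABCCABCBAABAABCBA…ABCBAABAABCCACABAABCCABCBAABAABCBAABAABCCABCBAABAABCBAABAA  (len 1224)
step 9: CABAABCBAABAABCCABCBAABAABCBAABAABCCACABAABCCABCBAABAABCBA…ABCBAABAABCCACABAABCCABCBAABAABCBAABAABCCABCBAABAABCBAABAA  (len 3017)

1405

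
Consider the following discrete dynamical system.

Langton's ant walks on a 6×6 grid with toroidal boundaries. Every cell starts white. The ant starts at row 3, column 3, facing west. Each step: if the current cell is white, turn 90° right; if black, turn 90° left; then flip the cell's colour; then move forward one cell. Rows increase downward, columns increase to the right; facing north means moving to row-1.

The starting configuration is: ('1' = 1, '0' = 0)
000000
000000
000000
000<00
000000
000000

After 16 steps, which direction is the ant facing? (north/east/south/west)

west

[0] 000000
000000
000000
000<00
000000
000000
[1] 000000
000000
000^00
000100
000000
000000
[2] 000000
000000
0001>0
000100
000000
000000
[3] 000000
000000
000110
0001v0
000000
000000
[4] 000000
000000
000110
000<10
000000
000000
[5] 000000
000000
000110
000010
000v00
000000
[6] 000000
000000
000110
000010
00<100
000000
[7] 000000
000000
000110
00^010
001100
000000
[8] 000000
000000
000110
001>10
001100
000000
[9] 000000
000000
000110
001110
001v00
000000
[10] 000000
000000
000110
001110
0010>0
000000
[11] 000000
000000
000110
001110
001010
0000v0
[12] 000000
000000
000110
001110
001010
000<10
[13] 000000
000000
000110
001110
001^10
000110
[14] 000000
000000
000110
001110
0011>0
000110
[15] 000000
000000
000110
0011^0
001100
000110
[16] 000000
000000
000110
001<00
001100
000110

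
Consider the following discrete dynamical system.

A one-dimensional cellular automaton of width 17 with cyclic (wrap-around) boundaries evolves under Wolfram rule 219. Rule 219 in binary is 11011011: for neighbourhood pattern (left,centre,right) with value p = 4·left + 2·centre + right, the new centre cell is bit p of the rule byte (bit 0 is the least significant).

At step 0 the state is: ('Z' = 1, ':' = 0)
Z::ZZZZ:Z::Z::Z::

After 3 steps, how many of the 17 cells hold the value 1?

14

step 0: Z::ZZZZ:Z::Z::Z::
step 1: :ZZZZZZ::ZZ:ZZ:ZZ
step 2: :ZZZZZZZZZZ:ZZ:ZZ
step 3: :ZZZZZZZZZZ:ZZ:ZZ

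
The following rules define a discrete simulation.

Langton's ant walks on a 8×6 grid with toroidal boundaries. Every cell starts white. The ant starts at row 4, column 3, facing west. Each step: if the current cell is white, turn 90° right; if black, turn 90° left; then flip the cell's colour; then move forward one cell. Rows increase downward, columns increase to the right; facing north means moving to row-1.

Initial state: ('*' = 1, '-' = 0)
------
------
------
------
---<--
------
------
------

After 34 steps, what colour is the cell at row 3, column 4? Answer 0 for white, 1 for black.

1

step 0: ------
------
------
------
---<--
------
------
------
step 1: ------
------
------
---^--
---*--
------
------
------
step 2: ------
------
------
---*>-
---*--
------
------
------
step 3: ------
------
------
---**-
---*v-
------
------
------
step 4: ------
------
------
---**-
---<*-
------
------
------
step 5: ------
------
------
---**-
----*-
---v--
------
------
step 6: ------
------
------
---**-
----*-
--<*--
------
------
step 7: ------
------
------
---**-
--^-*-
--**--
------
------
step 8: ------
------
------
---**-
--*>*-
--**--
------
------
step 9: ------
------
------
---**-
--***-
--*v--
------
------
step 10: ------
------
------
---**-
--***-
--*->-
------
------
step 11: ------
------
------
---**-
--***-
--*-*-
----v-
------
step 12: ------
------
------
---**-
--***-
--*-*-
---<*-
------
step 13: ------
------
------
---**-
--***-
--*^*-
---**-
------
step 14: ------
------
------
---**-
--***-
--**>-
---**-
------
step 15: ------
------
------
---**-
--**^-
--**--
---**-
------
step 16: ------
------
------
---**-
--*<--
--**--
---**-
------
step 17: ------
------
------
---**-
--*---
--*v--
---**-
------
step 18: ------
------
------
---**-
--*---
--*->-
---**-
------
step 19: ------
------
------
---**-
--*---
--*-*-
---*v-
------
step 20: ------
------
------
---**-
--*---
--*-*-
---*->
------
step 21: ------
------
------
---**-
--*---
--*-*-
---*-*
-----v
step 22: ------
------
------
---**-
--*---
--*-*-
---*-*
----<*
step 23: ------
------
------
---**-
--*---
--*-*-
---*^*
----**
step 24: ------
------
------
---**-
--*---
--*-*-
---**>
----**
step 25: ------
------
------
---**-
--*---
--*-*^
---**-
----**
step 26: ------
------
------
---**-
--*---
>-*-**
---**-
----**
step 27: ------
------
------
---**-
--*---
*-*-**
v--**-
----**
step 28: ------
------
------
---**-
--*---
*-*-**
*--**<
----**
step 29: ------
------
------
---**-
--*---
*-*-*^
*--***
----**
step 30: ------
------
------
---**-
--*---
*-*-<-
*--***
----**
step 31: ------
------
------
---**-
--*---
*-*---
*--*v*
----**
step 32: ------
------
------
---**-
--*---
*-*---
*--*->
----**
step 33: ------
------
------
---**-
--*---
*-*--^
*--*--
----**
step 34: ------
------
------
---**-
--*---
>-*--*
*--*--
----**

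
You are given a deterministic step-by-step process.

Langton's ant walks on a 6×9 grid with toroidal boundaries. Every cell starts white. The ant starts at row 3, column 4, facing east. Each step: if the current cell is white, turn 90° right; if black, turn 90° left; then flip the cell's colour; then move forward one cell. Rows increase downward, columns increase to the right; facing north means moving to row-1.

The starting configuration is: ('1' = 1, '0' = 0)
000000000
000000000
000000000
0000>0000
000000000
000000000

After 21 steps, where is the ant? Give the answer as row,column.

0,2

[0] 000000000
000000000
000000000
0000>0000
000000000
000000000
[1] 000000000
000000000
000000000
000010000
0000v0000
000000000
[2] 000000000
000000000
000000000
000010000
000<10000
000000000
[3] 000000000
000000000
000000000
000^10000
000110000
000000000
[4] 000000000
000000000
000000000
0001>0000
000110000
000000000
[5] 000000000
000000000
0000^0000
000100000
000110000
000000000
[6] 000000000
000000000
00001>000
000100000
000110000
000000000
[7] 000000000
000000000
000011000
00010v000
000110000
000000000
[8] 000000000
000000000
000011000
0001<1000
000110000
000000000
[9] 000000000
000000000
0000^1000
000111000
000110000
000000000
[10] 000000000
000000000
000<01000
000111000
000110000
000000000
[11] 000000000
000^00000
000101000
000111000
000110000
000000000
[12] 000000000
0001>0000
000101000
000111000
000110000
000000000
[13] 000000000
000110000
0001v1000
000111000
000110000
000000000
[14] 000000000
000110000
000<11000
000111000
000110000
000000000
[15] 000000000
000110000
000011000
000v11000
000110000
000000000
[16] 000000000
000110000
000011000
0000>1000
000110000
000000000
[17] 000000000
000110000
0000^1000
000001000
000110000
000000000
[18] 000000000
000110000
000<01000
000001000
000110000
000000000
[19] 000000000
000^10000
000101000
000001000
000110000
000000000
[20] 000000000
00<010000
000101000
000001000
000110000
000000000
[21] 00^000000
001010000
000101000
000001000
000110000
000000000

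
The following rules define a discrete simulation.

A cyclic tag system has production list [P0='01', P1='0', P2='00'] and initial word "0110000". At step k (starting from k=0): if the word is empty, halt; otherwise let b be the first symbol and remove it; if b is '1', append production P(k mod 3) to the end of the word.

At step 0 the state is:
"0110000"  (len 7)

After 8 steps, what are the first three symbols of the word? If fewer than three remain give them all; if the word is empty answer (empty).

[0] "0110000"  (len 7)
[1] "110000"  (len 6)
[2] "100000"  (len 6)
[3] "0000000"  (len 7)
[4] "000000"  (len 6)
[5] "00000"  (len 5)
[6] "0000"  (len 4)
[7] "000"  (len 3)
[8] "00"  (len 2)

00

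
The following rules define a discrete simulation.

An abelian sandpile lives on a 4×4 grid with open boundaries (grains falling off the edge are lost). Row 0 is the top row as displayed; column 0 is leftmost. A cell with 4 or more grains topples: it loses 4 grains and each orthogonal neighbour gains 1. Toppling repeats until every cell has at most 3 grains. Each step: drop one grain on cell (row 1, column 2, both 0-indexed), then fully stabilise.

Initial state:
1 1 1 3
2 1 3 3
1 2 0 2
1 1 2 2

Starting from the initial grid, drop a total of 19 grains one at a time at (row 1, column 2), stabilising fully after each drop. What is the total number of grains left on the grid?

29

[0] 1 1 1 3
2 1 3 3
1 2 0 2
1 1 2 2
[1] 1 1 3 0
2 2 1 1
1 2 1 3
1 1 2 2
[2] 1 1 3 0
2 2 2 1
1 2 1 3
1 1 2 2
[3] 1 1 3 0
2 2 3 1
1 2 1 3
1 1 2 2
[4] 1 2 0 1
2 3 1 2
1 2 2 3
1 1 2 2
[5] 1 2 0 1
2 3 2 2
1 2 2 3
1 1 2 2
[6] 1 2 0 1
2 3 3 2
1 2 2 3
1 1 2 2
[7] 1 3 1 1
3 0 1 3
1 3 3 3
1 1 2 2
[8] 1 3 1 1
3 0 2 3
1 3 3 3
1 1 2 2
[9] 1 3 1 1
3 0 3 3
1 3 3 3
1 1 2 2
[10] 1 3 2 2
3 2 2 1
2 0 2 1
1 2 3 3
[11] 1 3 2 2
3 2 3 1
2 0 2 1
1 2 3 3
[12] 1 3 3 2
3 3 0 2
2 0 3 1
1 2 3 3
[13] 1 3 3 2
3 3 1 2
2 0 3 1
1 2 3 3
[14] 1 3 3 2
3 3 2 2
2 0 3 1
1 2 3 3
[15] 1 3 3 2
3 3 3 2
2 0 3 1
1 2 3 3
[16] 3 1 1 3
0 2 3 3
3 2 1 3
1 3 1 0
[17] 3 1 3 0
0 3 1 2
3 2 3 0
1 3 1 1
[18] 3 1 3 0
0 3 2 2
3 2 3 0
1 3 1 1
[19] 3 1 3 0
0 3 3 2
3 2 3 0
1 3 1 1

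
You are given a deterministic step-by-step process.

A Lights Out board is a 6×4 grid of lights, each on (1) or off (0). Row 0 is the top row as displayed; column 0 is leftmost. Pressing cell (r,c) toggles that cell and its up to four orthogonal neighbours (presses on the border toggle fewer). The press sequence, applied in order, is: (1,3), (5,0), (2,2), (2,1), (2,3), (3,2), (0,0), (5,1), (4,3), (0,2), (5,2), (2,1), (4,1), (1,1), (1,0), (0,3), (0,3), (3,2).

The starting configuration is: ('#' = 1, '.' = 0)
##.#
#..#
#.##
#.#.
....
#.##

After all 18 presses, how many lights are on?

12

k=0  ##.#
#..#
#.##
#.#.
....
#.##
k=1  ##..
#.#.
#.#.
#.#.
....
#.##
k=2  ##..
#.#.
#.#.
#.#.
#...
.###
k=3  ##..
#...
##.#
#...
#...
.###
k=4  ##..
##..
..##
##..
#...
.###
k=5  ##..
##.#
....
##.#
#...
.###
k=6  ##..
##.#
..#.
#.#.
#.#.
.###
k=7  ....
.#.#
..#.
#.#.
#.#.
.###
k=8  ....
.#.#
..#.
#.#.
###.
#..#
k=9  ....
.#.#
..#.
#.##
##.#
#...
k=10  .###
.###
..#.
#.##
##.#
#...
k=11  .###
.###
..#.
#.##
####
####
k=12  .###
..##
##..
####
####
####
k=13  .###
..##
##..
#.##
...#
#.##
k=14  ..##
##.#
#...
#.##
...#
#.##
k=15  #.##
...#
....
#.##
...#
#.##
k=16  #...
....
....
#.##
...#
#.##
k=17  #.##
...#
....
#.##
...#
#.##
k=18  #.##
...#
..#.
##..
..##
#.##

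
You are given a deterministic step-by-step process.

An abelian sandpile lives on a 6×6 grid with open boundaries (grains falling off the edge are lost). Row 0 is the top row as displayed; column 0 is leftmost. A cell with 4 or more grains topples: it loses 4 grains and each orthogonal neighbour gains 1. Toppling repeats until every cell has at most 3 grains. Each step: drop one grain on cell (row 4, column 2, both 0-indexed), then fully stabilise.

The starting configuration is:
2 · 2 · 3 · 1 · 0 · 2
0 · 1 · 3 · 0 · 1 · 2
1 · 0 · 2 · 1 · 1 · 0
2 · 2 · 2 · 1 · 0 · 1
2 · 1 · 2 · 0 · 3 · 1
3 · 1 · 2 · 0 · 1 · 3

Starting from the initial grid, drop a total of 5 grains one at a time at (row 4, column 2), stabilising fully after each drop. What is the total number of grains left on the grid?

0) 2 · 2 · 3 · 1 · 0 · 2
0 · 1 · 3 · 0 · 1 · 2
1 · 0 · 2 · 1 · 1 · 0
2 · 2 · 2 · 1 · 0 · 1
2 · 1 · 2 · 0 · 3 · 1
3 · 1 · 2 · 0 · 1 · 3
1) 2 · 2 · 3 · 1 · 0 · 2
0 · 1 · 3 · 0 · 1 · 2
1 · 0 · 2 · 1 · 1 · 0
2 · 2 · 2 · 1 · 0 · 1
2 · 1 · 3 · 0 · 3 · 1
3 · 1 · 2 · 0 · 1 · 3
2) 2 · 2 · 3 · 1 · 0 · 2
0 · 1 · 3 · 0 · 1 · 2
1 · 0 · 2 · 1 · 1 · 0
2 · 2 · 3 · 1 · 0 · 1
2 · 2 · 0 · 1 · 3 · 1
3 · 1 · 3 · 0 · 1 · 3
3) 2 · 2 · 3 · 1 · 0 · 2
0 · 1 · 3 · 0 · 1 · 2
1 · 0 · 2 · 1 · 1 · 0
2 · 2 · 3 · 1 · 0 · 1
2 · 2 · 1 · 1 · 3 · 1
3 · 1 · 3 · 0 · 1 · 3
4) 2 · 2 · 3 · 1 · 0 · 2
0 · 1 · 3 · 0 · 1 · 2
1 · 0 · 2 · 1 · 1 · 0
2 · 2 · 3 · 1 · 0 · 1
2 · 2 · 2 · 1 · 3 · 1
3 · 1 · 3 · 0 · 1 · 3
5) 2 · 2 · 3 · 1 · 0 · 2
0 · 1 · 3 · 0 · 1 · 2
1 · 0 · 2 · 1 · 1 · 0
2 · 2 · 3 · 1 · 0 · 1
2 · 2 · 3 · 1 · 3 · 1
3 · 1 · 3 · 0 · 1 · 3

54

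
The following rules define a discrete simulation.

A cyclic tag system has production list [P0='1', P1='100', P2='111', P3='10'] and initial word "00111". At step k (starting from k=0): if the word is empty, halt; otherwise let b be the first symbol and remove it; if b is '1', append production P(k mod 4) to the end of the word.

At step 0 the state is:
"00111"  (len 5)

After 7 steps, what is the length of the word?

10

t=0: "00111"  (len 5)
t=1: "0111"  (len 4)
t=2: "111"  (len 3)
t=3: "11111"  (len 5)
t=4: "111110"  (len 6)
t=5: "111101"  (len 6)
t=6: "11101100"  (len 8)
t=7: "1101100111"  (len 10)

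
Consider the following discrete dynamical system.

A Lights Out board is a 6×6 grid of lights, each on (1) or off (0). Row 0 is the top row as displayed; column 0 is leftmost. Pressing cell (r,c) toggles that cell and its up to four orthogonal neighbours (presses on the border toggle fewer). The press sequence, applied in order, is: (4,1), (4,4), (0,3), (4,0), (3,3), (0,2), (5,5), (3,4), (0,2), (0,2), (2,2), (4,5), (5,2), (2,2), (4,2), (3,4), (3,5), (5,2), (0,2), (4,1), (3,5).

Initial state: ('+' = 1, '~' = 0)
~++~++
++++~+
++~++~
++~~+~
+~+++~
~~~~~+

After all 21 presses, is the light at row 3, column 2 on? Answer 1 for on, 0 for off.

0

0) ~++~++
++++~+
++~++~
++~~+~
+~+++~
~~~~~+
1) ~++~++
++++~+
++~++~
+~~~+~
~+~++~
~+~~~+
2) ~++~++
++++~+
++~++~
+~~~~~
~+~~~+
~+~~++
3) ~+~+~+
+++~~+
++~++~
+~~~~~
~+~~~+
~+~~++
4) ~+~+~+
+++~~+
++~++~
~~~~~~
+~~~~+
++~~++
5) ~+~+~+
+++~~+
++~~+~
~~+++~
+~~+~+
++~~++
6) ~~+~~+
++~~~+
++~~+~
~~+++~
+~~+~+
++~~++
7) ~~+~~+
++~~~+
++~~+~
~~+++~
+~~+~~
++~~~~
8) ~~+~~+
++~~~+
++~~~~
~~+~~+
+~~++~
++~~~~
9) ~+~+~+
+++~~+
++~~~~
~~+~~+
+~~++~
++~~~~
10) ~~+~~+
++~~~+
++~~~~
~~+~~+
+~~++~
++~~~~
11) ~~+~~+
+++~~+
+~++~~
~~~~~+
+~~++~
++~~~~
12) ~~+~~+
+++~~+
+~++~~
~~~~~~
+~~+~+
++~~~+
13) ~~+~~+
+++~~+
+~++~~
~~~~~~
+~++~+
+~++~+
14) ~~+~~+
++~~~+
++~~~~
~~+~~~
+~++~+
+~++~+
15) ~~+~~+
++~~~+
++~~~~
~~~~~~
++~~~+
+~~+~+
16) ~~+~~+
++~~~+
++~~+~
~~~+++
++~~++
+~~+~+
17) ~~+~~+
++~~~+
++~~++
~~~+~~
++~~+~
+~~+~+
18) ~~+~~+
++~~~+
++~~++
~~~+~~
+++~+~
+++~~+
19) ~+~+~+
+++~~+
++~~++
~~~+~~
+++~+~
+++~~+
20) ~+~+~+
+++~~+
++~~++
~+~+~~
~~~~+~
+~+~~+
21) ~+~+~+
+++~~+
++~~+~
~+~+++
~~~~++
+~+~~+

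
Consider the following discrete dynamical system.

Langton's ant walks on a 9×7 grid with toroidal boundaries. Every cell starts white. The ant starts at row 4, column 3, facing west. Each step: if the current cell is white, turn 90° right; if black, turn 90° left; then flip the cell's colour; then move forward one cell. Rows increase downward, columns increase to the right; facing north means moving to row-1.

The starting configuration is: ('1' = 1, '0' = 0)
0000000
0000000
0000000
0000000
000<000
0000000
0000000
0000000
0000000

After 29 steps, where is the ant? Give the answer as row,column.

step 0: 0000000
0000000
0000000
0000000
000<000
0000000
0000000
0000000
0000000
step 1: 0000000
0000000
0000000
000^000
0001000
0000000
0000000
0000000
0000000
step 2: 0000000
0000000
0000000
0001>00
0001000
0000000
0000000
0000000
0000000
step 3: 0000000
0000000
0000000
0001100
0001v00
0000000
0000000
0000000
0000000
step 4: 0000000
0000000
0000000
0001100
000<100
0000000
0000000
0000000
0000000
step 5: 0000000
0000000
0000000
0001100
0000100
000v000
0000000
0000000
0000000
step 6: 0000000
0000000
0000000
0001100
0000100
00<1000
0000000
0000000
0000000
step 7: 0000000
0000000
0000000
0001100
00^0100
0011000
0000000
0000000
0000000
step 8: 0000000
0000000
0000000
0001100
001>100
0011000
0000000
0000000
0000000
step 9: 0000000
0000000
0000000
0001100
0011100
001v000
0000000
0000000
0000000
step 10: 0000000
0000000
0000000
0001100
0011100
0010>00
0000000
0000000
0000000
step 11: 0000000
0000000
0000000
0001100
0011100
0010100
0000v00
0000000
0000000
step 12: 0000000
0000000
0000000
0001100
0011100
0010100
000<100
0000000
0000000
step 13: 0000000
0000000
0000000
0001100
0011100
001^100
0001100
0000000
0000000
step 14: 0000000
0000000
0000000
0001100
0011100
0011>00
0001100
0000000
0000000
step 15: 0000000
0000000
0000000
0001100
0011^00
0011000
0001100
0000000
0000000
step 16: 0000000
0000000
0000000
0001100
001<000
0011000
0001100
0000000
0000000
step 17: 0000000
0000000
0000000
0001100
0010000
001v000
0001100
0000000
0000000
step 18: 0000000
0000000
0000000
0001100
0010000
0010>00
0001100
0000000
0000000
step 19: 0000000
0000000
0000000
0001100
0010000
0010100
0001v00
0000000
0000000
step 20: 0000000
0000000
0000000
0001100
0010000
0010100
00010>0
0000000
0000000
step 21: 0000000
0000000
0000000
0001100
0010000
0010100
0001010
00000v0
0000000
step 22: 0000000
0000000
0000000
0001100
0010000
0010100
0001010
0000<10
0000000
step 23: 0000000
0000000
0000000
0001100
0010000
0010100
0001^10
0000110
0000000
step 24: 0000000
0000000
0000000
0001100
0010000
0010100
00011>0
0000110
0000000
step 25: 0000000
0000000
0000000
0001100
0010000
00101^0
0001100
0000110
0000000
step 26: 0000000
0000000
0000000
0001100
0010000
001011>
0001100
0000110
0000000
step 27: 0000000
0000000
0000000
0001100
0010000
0010111
000110v
0000110
0000000
step 28: 0000000
0000000
0000000
0001100
0010000
0010111
00011<1
0000110
0000000
step 29: 0000000
0000000
0000000
0001100
0010000
00101^1
0001111
0000110
0000000

5,5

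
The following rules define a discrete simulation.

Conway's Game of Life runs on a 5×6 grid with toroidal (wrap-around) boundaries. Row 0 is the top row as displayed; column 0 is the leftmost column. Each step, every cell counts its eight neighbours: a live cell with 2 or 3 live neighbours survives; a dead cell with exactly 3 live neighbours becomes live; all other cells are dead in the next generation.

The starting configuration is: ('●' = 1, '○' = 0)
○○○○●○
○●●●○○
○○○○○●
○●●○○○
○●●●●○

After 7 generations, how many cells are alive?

step 0: ○○○○●○
○●●●○○
○○○○○●
○●●○○○
○●●●●○
step 1: ○○○○●○
○○●●●○
●○○●○○
●●○○●○
○●○○●○
step 2: ○○●○●●
○○●○●●
●○○○○○
●●●●●○
●●○●●○
step 3: ○○●○○○
●●○○●○
●○○○○○
○○○○●○
○○○○○○
step 4: ○●○○○○
●●○○○●
●●○○○○
○○○○○○
○○○○○○
step 5: ○●○○○○
○○●○○●
○●○○○●
○○○○○○
○○○○○○
step 6: ○○○○○○
○●●○○○
●○○○○○
○○○○○○
○○○○○○
step 7: ○○○○○○
○●○○○○
○●○○○○
○○○○○○
○○○○○○

2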